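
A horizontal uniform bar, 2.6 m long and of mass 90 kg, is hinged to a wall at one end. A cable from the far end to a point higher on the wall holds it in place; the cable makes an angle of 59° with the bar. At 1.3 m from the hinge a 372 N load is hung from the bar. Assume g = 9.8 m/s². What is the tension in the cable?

T ≈ 731 N

Take torques about the hinge: T sin 59° · 2.6 = 90×9.8×1.3 + 372×1.3 = 1630.2 N·m.
So T = 1630.2 / (0.8572 × 2.6) = 731.48 N.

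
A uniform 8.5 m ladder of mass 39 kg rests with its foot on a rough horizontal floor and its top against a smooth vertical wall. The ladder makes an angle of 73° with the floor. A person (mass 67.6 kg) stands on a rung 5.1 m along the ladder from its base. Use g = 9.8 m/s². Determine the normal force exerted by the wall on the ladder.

Torques about the foot: N_wall · 8.5 sin 73° = 39×9.8×4.25 cos 73° + 67.6×9.8×5.1 cos 73° → N_wall = 179.95 N.

N_wall ≈ 180 N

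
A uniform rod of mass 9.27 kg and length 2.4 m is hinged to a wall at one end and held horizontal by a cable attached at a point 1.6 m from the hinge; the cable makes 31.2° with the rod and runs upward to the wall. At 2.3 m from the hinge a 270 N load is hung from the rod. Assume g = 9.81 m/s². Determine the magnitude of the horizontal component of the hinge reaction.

H_x ≈ 753 N

Take torques about the hinge: T sin 31.2° · 1.6 = 9.27×9.81×1.2 + 270×2.3 = 730.13 N·m.
So T = 730.13 / (0.5180 × 1.6) = 880.9 N.
ΣF_x = 0: H_x = T cos 31.2° = 753.49 N.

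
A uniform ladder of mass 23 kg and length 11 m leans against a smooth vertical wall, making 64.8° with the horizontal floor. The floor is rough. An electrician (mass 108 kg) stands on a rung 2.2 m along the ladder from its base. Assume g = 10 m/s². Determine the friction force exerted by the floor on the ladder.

f ≈ 156 N

Torques about the foot: N_wall · 11 sin 64.8° = 23×10×5.5 cos 64.8° + 108×10×2.2 cos 64.8° → N_wall = 155.76 N.
ΣF_x = 0: f_floor = N_wall = 155.76 N.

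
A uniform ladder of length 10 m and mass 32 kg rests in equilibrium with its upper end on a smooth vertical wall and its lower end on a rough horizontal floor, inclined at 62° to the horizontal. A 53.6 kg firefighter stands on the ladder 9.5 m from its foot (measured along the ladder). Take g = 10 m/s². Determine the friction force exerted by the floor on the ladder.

Torques about the foot: N_wall · 10 sin 62° = 32×10×5 cos 62° + 53.6×10×9.5 cos 62° → N_wall = 355.82 N.
ΣF_x = 0: f_floor = N_wall = 355.82 N.

f ≈ 356 N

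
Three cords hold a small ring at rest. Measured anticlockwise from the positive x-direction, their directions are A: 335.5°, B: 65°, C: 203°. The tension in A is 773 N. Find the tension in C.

Resolve: ΣF_x = 773 cos 335.5° + T_B cos 65° + T_C cos 203° = 0.
        ΣF_y = 773 sin 335.5° + T_B sin 65° + T_C sin 203° = 0.
The known terms sum to (703.4, -320.6) N, so 0.4226 T_B − 0.9205 T_C = -703.4 and 0.9063 T_B − 0.3907 T_C = 320.6.
Solving simultaneously: T_B = 851.7 N, T_C = 1155 N.

T_C ≈ 1160 N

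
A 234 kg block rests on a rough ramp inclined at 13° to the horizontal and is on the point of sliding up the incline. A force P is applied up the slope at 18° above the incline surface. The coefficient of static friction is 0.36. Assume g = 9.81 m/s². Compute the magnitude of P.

On the verge of sliding up the incline, friction equals μN and acts down the slope.
Perpendicular: N + P sin 18° = W cos 13° = 2237 N.
Along incline: P cos 18° = W sin 13° + μN  with W sin 13° = 516.4 N.
Solving the pair for P and N: P = 1244 N, N = 1852 N (and f = μN = 666.8 N).

P ≈ 1240 N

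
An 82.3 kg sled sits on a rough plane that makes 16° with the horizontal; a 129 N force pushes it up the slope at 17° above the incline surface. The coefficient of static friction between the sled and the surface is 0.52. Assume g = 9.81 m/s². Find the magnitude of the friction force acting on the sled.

Axes along / perpendicular to the incline. W sin 16° = 222.5 N down-slope; W cos 16° = 776.1 N into the surface.
Perpendicular: N = W cos 16° − P sin 17° = 776.1 − 37.72 = 738.4 N.
Along incline: P cos 17° + f = W sin 16° (friction acts up-slope) → f = 222.5 − 123.4 = 99.18 N.
|f| = 99.18 N ≤ μN = 384 N, so the sled is indeed static.

f ≈ 99.2 N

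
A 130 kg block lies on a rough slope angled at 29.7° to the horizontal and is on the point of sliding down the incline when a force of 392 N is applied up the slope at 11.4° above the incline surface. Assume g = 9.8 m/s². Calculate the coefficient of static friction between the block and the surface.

μ ≈ 0.240

On the verge of sliding down the incline, friction is at its maximum μN and acts up the slope.
Perpendicular to incline: N = W cos 29.7° − P sin 11.4° = 1107 − 77.48 = 1029 N.
Along incline: P cos 11.4° + μN = W sin 29.7° → μ = (W sin 29.7° − P cos 11.4°) / N = 0.24.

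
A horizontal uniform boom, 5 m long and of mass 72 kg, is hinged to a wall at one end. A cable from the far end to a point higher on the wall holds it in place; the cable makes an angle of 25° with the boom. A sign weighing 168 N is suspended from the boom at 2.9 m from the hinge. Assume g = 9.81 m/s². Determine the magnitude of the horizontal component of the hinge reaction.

Take torques about the hinge: T sin 25° · 5 = 72×9.81×2.5 + 168×2.9 = 2253 N·m.
So T = 2253 / (0.4226 × 5) = 1066.2 N.
ΣF_x = 0: H_x = T cos 25° = 966.31 N.

H_x ≈ 966 N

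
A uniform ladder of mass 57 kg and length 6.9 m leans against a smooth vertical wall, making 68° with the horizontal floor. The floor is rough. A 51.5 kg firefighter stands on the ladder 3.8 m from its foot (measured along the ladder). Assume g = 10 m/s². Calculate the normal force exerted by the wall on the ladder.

Torques about the foot: N_wall · 6.9 sin 68° = 57×10×3.45 cos 68° + 51.5×10×3.8 cos 68° → N_wall = 229.74 N.

N_wall ≈ 230 N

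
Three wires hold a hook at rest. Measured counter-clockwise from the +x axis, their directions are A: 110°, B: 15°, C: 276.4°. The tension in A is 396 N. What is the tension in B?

Resolve: ΣF_x = 396 cos 110° + T_B cos 15° + T_C cos 276.4° = 0.
        ΣF_y = 396 sin 110° + T_B sin 15° + T_C sin 276.4° = 0.
The known terms sum to (-135.4, 372.1) N, so 0.9659 T_B + 0.1115 T_C = 135.4 and 0.2588 T_B − 0.9938 T_C = -372.1.
Solving simultaneously: T_B = 94.18 N, T_C = 399 N.

T_B ≈ 94.2 N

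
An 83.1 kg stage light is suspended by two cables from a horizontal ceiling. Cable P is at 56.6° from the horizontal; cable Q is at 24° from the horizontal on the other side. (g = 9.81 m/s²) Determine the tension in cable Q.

Weight W = 83.1 × 9.81 = 815.2 N acts straight down.
Horizontal: T_P cos 56.6° = T_Q cos 24°  →  T_P = 1.66 T_Q.
Vertical: T_P sin 56.6° + T_Q sin 24° = 815.2.
Substituting the horizontal relation into the vertical equation gives 1.792 T_Q = 815.2, so T_Q = 454.9 N.

T_Q ≈ 455 N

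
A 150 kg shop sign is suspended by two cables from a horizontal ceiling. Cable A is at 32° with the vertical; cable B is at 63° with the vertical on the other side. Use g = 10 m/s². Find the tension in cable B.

Angles from the horizontal: cable A is 90° − 32° = 58°, cable B is 90° − 63° = 27°.
Weight W = 150 × 10 = 1500 N acts straight down.
Horizontal: T_A cos 58° = T_B cos 27°  →  T_A = 1.681 T_B.
Vertical: T_A sin 58° + T_B sin 27° = 1500.
Substituting the horizontal relation into the vertical equation gives 1.88 T_B = 1500, so T_B = 797.9 N.

T_B ≈ 798 N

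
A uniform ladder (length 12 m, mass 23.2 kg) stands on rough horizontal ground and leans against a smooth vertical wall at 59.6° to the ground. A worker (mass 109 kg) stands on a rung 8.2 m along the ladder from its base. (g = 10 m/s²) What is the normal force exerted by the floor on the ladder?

ΣF_y = 0: N_floor = 23.2×10 + 109×10 = 1322 N.

N_floor ≈ 1320 N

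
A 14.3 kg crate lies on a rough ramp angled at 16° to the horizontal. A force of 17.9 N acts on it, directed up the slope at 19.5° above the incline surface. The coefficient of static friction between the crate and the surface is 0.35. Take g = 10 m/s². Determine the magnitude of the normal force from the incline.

Axes along / perpendicular to the incline. W sin 16° = 39.42 N down-slope; W cos 16° = 137.5 N into the surface.
Perpendicular: N = W cos 16° − P sin 19.5° = 137.5 − 5.975 = 131.5 N.
Along incline: P cos 19.5° + f = W sin 16° (friction acts up-slope) → f = 39.42 − 16.87 = 22.54 N.
|f| = 22.54 N ≤ μN = 46.02 N, so the crate is indeed static.

N ≈ 131 N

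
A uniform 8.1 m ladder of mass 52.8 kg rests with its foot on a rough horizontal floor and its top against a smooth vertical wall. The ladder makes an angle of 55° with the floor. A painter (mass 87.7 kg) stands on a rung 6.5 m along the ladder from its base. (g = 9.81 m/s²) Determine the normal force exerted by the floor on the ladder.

ΣF_y = 0: N_floor = 52.8×9.81 + 87.7×9.81 = 1378.3 N.

N_floor ≈ 1380 N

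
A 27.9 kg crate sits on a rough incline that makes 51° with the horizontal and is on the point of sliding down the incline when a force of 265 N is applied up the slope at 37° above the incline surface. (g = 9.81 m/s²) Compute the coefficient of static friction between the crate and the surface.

On the verge of sliding down the incline, friction is at its maximum μN and acts up the slope.
Perpendicular to incline: N = W cos 51° − P sin 37° = 172.2 − 159.5 = 12.76 N.
Along incline: P cos 37° + μN = W sin 51° → μ = (W sin 51° − P cos 37°) / N = 0.08349.

μ ≈ 0.0835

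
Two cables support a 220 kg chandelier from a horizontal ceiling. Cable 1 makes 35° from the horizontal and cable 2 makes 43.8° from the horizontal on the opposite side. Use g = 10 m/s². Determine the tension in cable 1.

T_1 ≈ 1620 N

Weight W = 220 × 10 = 2200 N acts straight down.
Horizontal: T_1 cos 35° = T_2 cos 43.8°  →  T_2 = 1.135 T_1.
Vertical: T_1 sin 35° + T_2 sin 43.8° = 2200.
Substituting the horizontal relation into the vertical equation gives 1.359 T_1 = 2200, so T_1 = 1619 N.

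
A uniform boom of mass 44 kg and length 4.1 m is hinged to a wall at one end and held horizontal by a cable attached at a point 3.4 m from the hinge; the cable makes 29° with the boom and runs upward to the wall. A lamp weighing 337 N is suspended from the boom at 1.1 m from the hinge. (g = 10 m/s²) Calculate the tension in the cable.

Take torques about the hinge: T sin 29° · 3.4 = 44×10×2.05 + 337×1.1 = 1272.7 N·m.
So T = 1272.7 / (0.4848 × 3.4) = 772.1 N.

T ≈ 772 N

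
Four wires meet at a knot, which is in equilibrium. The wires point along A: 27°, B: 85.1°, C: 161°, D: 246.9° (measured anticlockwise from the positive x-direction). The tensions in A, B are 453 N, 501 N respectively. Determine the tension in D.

Resolve: ΣF_x = 453 cos 27° + 501 cos 85.1° + T_C cos 161° + T_D cos 246.9° = 0.
        ΣF_y = 453 sin 27° + 501 sin 85.1° + T_C sin 161° + T_D sin 246.9° = 0.
The known terms sum to (446.4, 704.8) N, so -0.9455 T_C − 0.3923 T_D = -446.4 and 0.3256 T_C − 0.9198 T_D = -704.8.
Solving simultaneously: T_C = 134.4 N, T_D = 813.8 N.

T_D ≈ 814 N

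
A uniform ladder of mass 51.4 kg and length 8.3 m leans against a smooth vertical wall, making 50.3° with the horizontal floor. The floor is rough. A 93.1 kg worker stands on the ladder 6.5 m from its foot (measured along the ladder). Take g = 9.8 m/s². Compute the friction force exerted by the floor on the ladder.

Torques about the foot: N_wall · 8.3 sin 50.3° = 51.4×9.8×4.15 cos 50.3° + 93.1×9.8×6.5 cos 50.3° → N_wall = 802.3 N.
ΣF_x = 0: f_floor = N_wall = 802.3 N.

f ≈ 802 N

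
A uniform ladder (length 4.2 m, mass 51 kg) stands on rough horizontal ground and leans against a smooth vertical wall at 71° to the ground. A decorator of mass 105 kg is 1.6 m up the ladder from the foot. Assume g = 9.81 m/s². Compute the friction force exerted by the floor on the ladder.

Torques about the foot: N_wall · 4.2 sin 71° = 51×9.81×2.1 cos 71° + 105×9.81×1.6 cos 71° → N_wall = 221.25 N.
ΣF_x = 0: f_floor = N_wall = 221.25 N.

f ≈ 221 N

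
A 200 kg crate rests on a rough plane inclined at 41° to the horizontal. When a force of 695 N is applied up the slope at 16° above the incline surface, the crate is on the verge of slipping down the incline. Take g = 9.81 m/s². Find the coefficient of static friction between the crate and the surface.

On the verge of sliding down the incline, friction is at its maximum μN and acts up the slope.
Perpendicular to incline: N = W cos 41° − P sin 16° = 1481 − 191.6 = 1289 N.
Along incline: P cos 16° + μN = W sin 41° → μ = (W sin 41° − P cos 16°) / N = 0.4802.

μ ≈ 0.480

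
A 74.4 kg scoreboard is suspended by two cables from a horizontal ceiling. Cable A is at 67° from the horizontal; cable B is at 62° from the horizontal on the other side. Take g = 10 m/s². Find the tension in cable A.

Weight W = 74.4 × 10 = 744 N acts straight down.
Horizontal: T_A cos 67° = T_B cos 62°  →  T_B = 0.8323 T_A.
Vertical: T_A sin 67° + T_B sin 62° = 744.
Substituting the horizontal relation into the vertical equation gives 1.655 T_A = 744, so T_A = 449.4 N.

T_A ≈ 449 N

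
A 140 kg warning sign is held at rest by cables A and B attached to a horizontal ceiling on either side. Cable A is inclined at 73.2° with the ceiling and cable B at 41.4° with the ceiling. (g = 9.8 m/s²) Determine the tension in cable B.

Weight W = 140 × 9.8 = 1372 N acts straight down.
Horizontal: T_A cos 73.2° = T_B cos 41.4°  →  T_A = 2.595 T_B.
Vertical: T_A sin 73.2° + T_B sin 41.4° = 1372.
Substituting the horizontal relation into the vertical equation gives 3.146 T_B = 1372, so T_B = 436.1 N.

T_B ≈ 436 N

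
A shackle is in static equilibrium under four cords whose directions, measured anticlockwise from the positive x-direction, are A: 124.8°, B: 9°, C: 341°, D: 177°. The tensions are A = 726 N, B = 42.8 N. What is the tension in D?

Resolve: ΣF_x = 726 cos 124.8° + 42.8 cos 9° + T_C cos 341° + T_D cos 177° = 0.
        ΣF_y = 726 sin 124.8° + 42.8 sin 9° + T_C sin 341° + T_D sin 177° = 0.
The known terms sum to (-372.1, 602.8) N, so 0.9455 T_C − 0.9986 T_D = 372.1 and -0.3256 T_C + 0.0523 T_D = -602.8.
Solving simultaneously: T_C = 2113 N, T_D = 1628 N.

T_D ≈ 1630 N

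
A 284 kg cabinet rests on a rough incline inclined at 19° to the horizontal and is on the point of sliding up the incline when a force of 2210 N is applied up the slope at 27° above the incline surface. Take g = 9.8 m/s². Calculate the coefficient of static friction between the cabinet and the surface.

On the verge of sliding up the incline, friction is at its maximum μN and acts down the slope.
Perpendicular to incline: N = W cos 19° − P sin 27° = 2632 − 1003 = 1628 N.
Along incline: P cos 27° − μN = W sin 19° → μ = −(W sin 19° − P cos 27°) / N = 0.6529.

μ ≈ 0.653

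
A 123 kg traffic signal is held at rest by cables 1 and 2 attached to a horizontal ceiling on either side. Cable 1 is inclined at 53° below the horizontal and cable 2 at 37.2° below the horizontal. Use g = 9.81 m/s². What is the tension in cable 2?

T_2 ≈ 726 N

Weight W = 123 × 9.81 = 1207 N acts straight down.
Horizontal: T_1 cos 53° = T_2 cos 37.2°  →  T_1 = 1.324 T_2.
Vertical: T_1 sin 53° + T_2 sin 37.2° = 1207.
Substituting the horizontal relation into the vertical equation gives 1.662 T_2 = 1207, so T_2 = 726.2 N.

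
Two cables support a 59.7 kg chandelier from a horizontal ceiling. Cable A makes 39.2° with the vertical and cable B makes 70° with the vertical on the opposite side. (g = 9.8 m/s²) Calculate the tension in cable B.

T_B ≈ 392 N

Angles from the horizontal: cable A is 90° − 39.2° = 50.8°, cable B is 90° − 70° = 20°.
Weight W = 59.7 × 9.8 = 585.1 N acts straight down.
Horizontal: T_A cos 50.8° = T_B cos 20°  →  T_A = 1.487 T_B.
Vertical: T_A sin 50.8° + T_B sin 20° = 585.1.
Substituting the horizontal relation into the vertical equation gives 1.494 T_B = 585.1, so T_B = 391.6 N.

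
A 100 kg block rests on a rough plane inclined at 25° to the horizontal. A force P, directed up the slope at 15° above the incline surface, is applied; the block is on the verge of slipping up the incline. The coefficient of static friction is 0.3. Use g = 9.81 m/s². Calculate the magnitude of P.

P ≈ 653 N

On the verge of sliding up the incline, friction equals μN and acts down the slope.
Perpendicular: N + P sin 15° = W cos 25° = 889.1 N.
Along incline: P cos 15° = W sin 25° + μN  with W sin 25° = 414.6 N.
Solving the pair for P and N: P = 652.9 N, N = 720.1 N (and f = μN = 216 N).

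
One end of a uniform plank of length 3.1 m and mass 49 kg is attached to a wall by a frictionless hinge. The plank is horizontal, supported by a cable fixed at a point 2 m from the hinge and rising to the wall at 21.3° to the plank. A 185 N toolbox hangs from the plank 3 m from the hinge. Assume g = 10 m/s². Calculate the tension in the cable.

Take torques about the hinge: T sin 21.3° · 2 = 49×10×1.55 + 185×3 = 1314.5 N·m.
So T = 1314.5 / (0.3633 × 2) = 1809.4 N.

T ≈ 1810 N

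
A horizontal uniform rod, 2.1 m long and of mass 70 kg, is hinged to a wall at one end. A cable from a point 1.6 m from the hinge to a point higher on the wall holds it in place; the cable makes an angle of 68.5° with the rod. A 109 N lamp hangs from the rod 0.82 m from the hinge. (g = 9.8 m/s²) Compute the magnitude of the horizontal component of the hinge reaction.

H_x ≈ 199 N

Take torques about the hinge: T sin 68.5° · 1.6 = 70×9.8×1.05 + 109×0.82 = 809.68 N·m.
So T = 809.68 / (0.9304 × 1.6) = 543.9 N.
ΣF_x = 0: H_x = T cos 68.5° = 199.34 N.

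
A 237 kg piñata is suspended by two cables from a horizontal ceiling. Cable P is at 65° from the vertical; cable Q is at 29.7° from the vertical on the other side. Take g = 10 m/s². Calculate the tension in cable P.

Angles from the horizontal: cable P is 90° − 65° = 25°, cable Q is 90° − 29.7° = 60.3°.
Weight W = 237 × 10 = 2370 N acts straight down.
Horizontal: T_P cos 25° = T_Q cos 60.3°  →  T_Q = 1.829 T_P.
Vertical: T_P sin 25° + T_Q sin 60.3° = 2370.
Substituting the horizontal relation into the vertical equation gives 2.012 T_P = 2370, so T_P = 1178 N.

T_P ≈ 1180 N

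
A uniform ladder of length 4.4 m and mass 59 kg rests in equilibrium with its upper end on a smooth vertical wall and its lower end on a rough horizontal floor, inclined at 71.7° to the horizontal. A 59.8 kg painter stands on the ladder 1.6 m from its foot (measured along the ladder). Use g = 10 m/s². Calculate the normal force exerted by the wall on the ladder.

Torques about the foot: N_wall · 4.4 sin 71.7° = 59×10×2.2 cos 71.7° + 59.8×10×1.6 cos 71.7° → N_wall = 169.48 N.

N_wall ≈ 169 N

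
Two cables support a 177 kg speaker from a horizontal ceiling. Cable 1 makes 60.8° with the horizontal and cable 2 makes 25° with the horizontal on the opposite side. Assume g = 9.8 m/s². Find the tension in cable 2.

Weight W = 177 × 9.8 = 1735 N acts straight down.
Horizontal: T_1 cos 60.8° = T_2 cos 25°  →  T_1 = 1.858 T_2.
Vertical: T_1 sin 60.8° + T_2 sin 25° = 1735.
Substituting the horizontal relation into the vertical equation gives 2.044 T_2 = 1735, so T_2 = 848.5 N.

T_2 ≈ 849 N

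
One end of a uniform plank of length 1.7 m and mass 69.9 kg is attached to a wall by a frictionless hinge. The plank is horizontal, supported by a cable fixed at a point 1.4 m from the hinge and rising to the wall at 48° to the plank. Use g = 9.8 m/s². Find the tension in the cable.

T ≈ 560 N

Take torques about the hinge: T sin 48° · 1.4 = 69.9×9.8×0.85 = 582.27 N·m.
So T = 582.27 / (0.7431 × 1.4) = 559.66 N.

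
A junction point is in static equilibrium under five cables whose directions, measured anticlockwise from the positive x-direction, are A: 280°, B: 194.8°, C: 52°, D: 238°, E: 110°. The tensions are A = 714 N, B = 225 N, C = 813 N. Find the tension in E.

Resolve: ΣF_x = 714 cos 280° + 225 cos 194.8° + 813 cos 52° + T_D cos 238° + T_E cos 110° = 0.
        ΣF_y = 714 sin 280° + 225 sin 194.8° + 813 sin 52° + T_D sin 238° + T_E sin 110° = 0.
The known terms sum to (407, -120) N, so -0.5299 T_D − 0.3420 T_E = -407 and -0.8480 T_D + 0.9397 T_E = 120.
Solving simultaneously: T_D = 433.2 N, T_E = 518.7 N.

T_E ≈ 519 N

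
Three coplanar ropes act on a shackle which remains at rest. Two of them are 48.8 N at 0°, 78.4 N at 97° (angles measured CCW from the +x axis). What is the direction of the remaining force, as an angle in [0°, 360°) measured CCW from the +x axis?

θ ≈ 243°

Sum the known components: ΣF_x = 39.25 N, ΣF_y = 77.82 N.
For equilibrium the remaining force must supply (−ΣF_x, −ΣF_y) = (-39.25, -77.82) N.
Magnitude = √((-39.25)² + (-77.82)²) = 87.15 N; direction = atan2(-77.82, -39.25) = 243.2°.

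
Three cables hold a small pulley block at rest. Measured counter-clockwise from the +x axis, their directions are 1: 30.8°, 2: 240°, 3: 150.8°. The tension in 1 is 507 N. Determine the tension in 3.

T_3 ≈ 247 N

Resolve: ΣF_x = 507 cos 30.8° + T_2 cos 240° + T_3 cos 150.8° = 0.
        ΣF_y = 507 sin 30.8° + T_2 sin 240° + T_3 sin 150.8° = 0.
The known terms sum to (435.5, 259.6) N, so -0.5000 T_2 − 0.8729 T_3 = -435.5 and -0.8660 T_2 + 0.4879 T_3 = -259.6.
Solving simultaneously: T_2 = 439.1 N, T_3 = 247.4 N.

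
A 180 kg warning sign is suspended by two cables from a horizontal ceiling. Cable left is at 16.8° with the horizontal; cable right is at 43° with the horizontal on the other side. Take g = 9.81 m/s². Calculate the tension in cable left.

T_left ≈ 1490 N

Weight W = 180 × 9.81 = 1766 N acts straight down.
Horizontal: T_left cos 16.8° = T_right cos 43°  →  T_right = 1.309 T_left.
Vertical: T_left sin 16.8° + T_right sin 43° = 1766.
Substituting the horizontal relation into the vertical equation gives 1.182 T_left = 1766, so T_left = 1494 N.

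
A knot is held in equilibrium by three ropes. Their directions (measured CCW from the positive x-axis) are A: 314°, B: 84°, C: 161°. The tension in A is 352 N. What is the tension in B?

T_B ≈ 164 N

Resolve: ΣF_x = 352 cos 314° + T_B cos 84° + T_C cos 161° = 0.
        ΣF_y = 352 sin 314° + T_B sin 84° + T_C sin 161° = 0.
The known terms sum to (244.5, -253.2) N, so 0.1045 T_B − 0.9455 T_C = -244.5 and 0.9945 T_B + 0.3256 T_C = 253.2.
Solving simultaneously: T_B = 164 N, T_C = 276.7 N.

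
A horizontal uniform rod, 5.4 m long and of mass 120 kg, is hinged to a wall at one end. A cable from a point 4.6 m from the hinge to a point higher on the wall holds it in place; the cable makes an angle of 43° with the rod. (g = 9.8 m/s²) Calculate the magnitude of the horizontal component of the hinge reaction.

H_x ≈ 740 N

Take torques about the hinge: T sin 43° · 4.6 = 120×9.8×2.7 = 3175.2 N·m.
So T = 3175.2 / (0.6820 × 4.6) = 1012.1 N.
ΣF_x = 0: H_x = T cos 43° = 740.21 N.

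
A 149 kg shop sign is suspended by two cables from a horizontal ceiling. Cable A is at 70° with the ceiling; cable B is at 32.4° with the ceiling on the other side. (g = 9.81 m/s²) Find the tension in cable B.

T_B ≈ 512 N

Weight W = 149 × 9.81 = 1462 N acts straight down.
Horizontal: T_A cos 70° = T_B cos 32.4°  →  T_A = 2.469 T_B.
Vertical: T_A sin 70° + T_B sin 32.4° = 1462.
Substituting the horizontal relation into the vertical equation gives 2.856 T_B = 1462, so T_B = 511.9 N.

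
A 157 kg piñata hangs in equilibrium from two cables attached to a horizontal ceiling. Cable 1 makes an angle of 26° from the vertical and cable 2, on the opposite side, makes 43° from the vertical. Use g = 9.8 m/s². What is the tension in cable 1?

T_1 ≈ 1120 N

Angles from the horizontal: cable 1 is 90° − 26° = 64°, cable 2 is 90° − 43° = 47°.
Weight W = 157 × 9.8 = 1539 N acts straight down.
Horizontal: T_1 cos 64° = T_2 cos 47°  →  T_2 = 0.6428 T_1.
Vertical: T_1 sin 64° + T_2 sin 47° = 1539.
Substituting the horizontal relation into the vertical equation gives 1.369 T_1 = 1539, so T_1 = 1124 N.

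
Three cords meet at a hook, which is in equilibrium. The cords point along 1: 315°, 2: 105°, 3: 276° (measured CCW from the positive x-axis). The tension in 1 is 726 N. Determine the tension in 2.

T_2 ≈ 2920 N

Resolve: ΣF_x = 726 cos 315° + T_2 cos 105° + T_3 cos 276° = 0.
        ΣF_y = 726 sin 315° + T_2 sin 105° + T_3 sin 276° = 0.
The known terms sum to (513.4, -513.4) N, so -0.2588 T_2 + 0.1045 T_3 = -513.4 and 0.9659 T_2 − 0.9945 T_3 = 513.4.
Solving simultaneously: T_2 = 2921 N, T_3 = 2320 N.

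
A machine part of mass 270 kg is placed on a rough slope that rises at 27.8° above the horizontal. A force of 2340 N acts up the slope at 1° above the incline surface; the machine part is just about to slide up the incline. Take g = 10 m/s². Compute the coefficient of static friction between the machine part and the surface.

On the verge of sliding up the incline, friction is at its maximum μN and acts down the slope.
Perpendicular to incline: N = W cos 27.8° − P sin 1° = 2388 − 40.84 = 2348 N.
Along incline: P cos 1° − μN = W sin 27.8° → μ = −(W sin 27.8° − P cos 1°) / N = 0.4602.

μ ≈ 0.460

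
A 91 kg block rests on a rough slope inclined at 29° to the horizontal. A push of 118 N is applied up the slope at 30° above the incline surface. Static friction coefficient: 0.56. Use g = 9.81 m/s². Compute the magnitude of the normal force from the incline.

N ≈ 722 N

Axes along / perpendicular to the incline. W sin 29° = 432.8 N down-slope; W cos 29° = 780.8 N into the surface.
Perpendicular: N = W cos 29° − P sin 30° = 780.8 − 59 = 721.8 N.
Along incline: P cos 30° + f = W sin 29° (friction acts up-slope) → f = 432.8 − 102.2 = 330.6 N.
|f| = 330.6 N ≤ μN = 404.2 N, so the block is indeed static.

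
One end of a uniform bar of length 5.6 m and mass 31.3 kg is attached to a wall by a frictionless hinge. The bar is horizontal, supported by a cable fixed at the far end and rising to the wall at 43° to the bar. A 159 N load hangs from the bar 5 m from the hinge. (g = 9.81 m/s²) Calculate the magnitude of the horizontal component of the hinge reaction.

H_x ≈ 317 N

Take torques about the hinge: T sin 43° · 5.6 = 31.3×9.81×2.8 + 159×5 = 1654.7 N·m.
So T = 1654.7 / (0.6820 × 5.6) = 433.27 N.
ΣF_x = 0: H_x = T cos 43° = 316.88 N.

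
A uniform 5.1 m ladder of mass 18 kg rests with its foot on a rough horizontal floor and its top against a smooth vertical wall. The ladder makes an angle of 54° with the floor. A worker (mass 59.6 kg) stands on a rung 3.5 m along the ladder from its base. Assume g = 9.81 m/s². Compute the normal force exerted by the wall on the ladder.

N_wall ≈ 356 N

Torques about the foot: N_wall · 5.1 sin 54° = 18×9.81×2.55 cos 54° + 59.6×9.81×3.5 cos 54° → N_wall = 355.67 N.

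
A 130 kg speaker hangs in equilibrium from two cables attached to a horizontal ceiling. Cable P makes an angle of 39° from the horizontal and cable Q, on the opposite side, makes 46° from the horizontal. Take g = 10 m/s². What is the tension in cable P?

Weight W = 130 × 10 = 1300 N acts straight down.
Horizontal: T_P cos 39° = T_Q cos 46°  →  T_Q = 1.119 T_P.
Vertical: T_P sin 39° + T_Q sin 46° = 1300.
Substituting the horizontal relation into the vertical equation gives 1.434 T_P = 1300, so T_P = 906.5 N.

T_P ≈ 907 N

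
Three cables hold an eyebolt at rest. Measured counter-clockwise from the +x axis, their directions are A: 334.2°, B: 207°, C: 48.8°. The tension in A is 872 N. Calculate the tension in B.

Resolve: ΣF_x = 872 cos 334.2° + T_B cos 207° + T_C cos 48.8° = 0.
        ΣF_y = 872 sin 334.2° + T_B sin 207° + T_C sin 48.8° = 0.
The known terms sum to (785.1, -379.5) N, so -0.8910 T_B + 0.6587 T_C = -785.1 and -0.4540 T_B + 0.7524 T_C = 379.5.
Solving simultaneously: T_B = 2264 N, T_C = 1870 N.

T_B ≈ 2260 N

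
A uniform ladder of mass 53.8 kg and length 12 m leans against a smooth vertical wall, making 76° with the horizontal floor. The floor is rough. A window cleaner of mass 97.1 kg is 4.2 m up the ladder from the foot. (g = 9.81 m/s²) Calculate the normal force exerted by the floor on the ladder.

ΣF_y = 0: N_floor = 53.8×9.81 + 97.1×9.81 = 1480.3 N.

N_floor ≈ 1480 N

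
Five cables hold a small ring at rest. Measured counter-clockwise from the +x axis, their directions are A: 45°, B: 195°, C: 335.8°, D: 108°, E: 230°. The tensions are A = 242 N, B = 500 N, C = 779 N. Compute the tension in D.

Resolve: ΣF_x = 242 cos 45° + 500 cos 195° + 779 cos 335.8° + T_D cos 108° + T_E cos 230° = 0.
        ΣF_y = 242 sin 45° + 500 sin 195° + 779 sin 335.8° + T_D sin 108° + T_E sin 230° = 0.
The known terms sum to (398.7, -277.6) N, so -0.3090 T_D − 0.6428 T_E = -398.7 and 0.9511 T_D − 0.7660 T_E = 277.6.
Solving simultaneously: T_D = 570.6 N, T_E = 346 N.

T_D ≈ 571 N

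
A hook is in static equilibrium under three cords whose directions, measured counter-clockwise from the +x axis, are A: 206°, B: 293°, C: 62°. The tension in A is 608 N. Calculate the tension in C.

T_C ≈ 781 N

Resolve: ΣF_x = 608 cos 206° + T_B cos 293° + T_C cos 62° = 0.
        ΣF_y = 608 sin 206° + T_B sin 293° + T_C sin 62° = 0.
The known terms sum to (-546.5, -266.5) N, so 0.3907 T_B + 0.4695 T_C = 546.5 and -0.9205 T_B + 0.8829 T_C = 266.5.
Solving simultaneously: T_B = 459.9 N, T_C = 781.3 N.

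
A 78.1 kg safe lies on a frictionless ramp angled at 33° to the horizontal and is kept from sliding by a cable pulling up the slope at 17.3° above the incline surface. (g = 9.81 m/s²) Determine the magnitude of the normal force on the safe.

Take axes along and perpendicular to the incline. Weight components: W sin 33° = 417.3 N down-slope, W cos 33° = 642.6 N into the surface.
Along incline: T cos 17.3° = W sin 33° → T = 437.1 N.
Perpendicular: N = W cos 33° − T sin 17.3° = 512.6 N.

N ≈ 513 N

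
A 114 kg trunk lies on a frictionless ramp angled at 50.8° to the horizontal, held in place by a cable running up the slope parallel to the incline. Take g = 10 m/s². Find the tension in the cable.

T ≈ 883 N

Take axes along and perpendicular to the incline. Weight components: W sin 50.8° = 883.4 N down-slope, W cos 50.8° = 720.5 N into the surface.
Along incline: T cos 0° = W sin 50.8° → T = 883.4 N.
Perpendicular: N = W cos 50.8° − T sin 0° = 720.5 N.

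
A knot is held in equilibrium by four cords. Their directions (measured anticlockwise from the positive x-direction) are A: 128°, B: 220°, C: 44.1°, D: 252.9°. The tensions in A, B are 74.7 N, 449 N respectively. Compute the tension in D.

Resolve: ΣF_x = 74.7 cos 128° + 449 cos 220° + T_C cos 44.1° + T_D cos 252.9° = 0.
        ΣF_y = 74.7 sin 128° + 449 sin 220° + T_C sin 44.1° + T_D sin 252.9° = 0.
The known terms sum to (-389.9, -229.7) N, so 0.7181 T_C − 0.2940 T_D = 389.9 and 0.6959 T_C − 0.9558 T_D = 229.7.
Solving simultaneously: T_C = 633.4 N, T_D = 220.8 N.

T_D ≈ 221 N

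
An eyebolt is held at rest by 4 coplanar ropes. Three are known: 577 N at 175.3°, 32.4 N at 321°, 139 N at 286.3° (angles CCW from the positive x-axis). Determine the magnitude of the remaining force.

F ≈ 522 N

Sum the known components: ΣF_x = -510.9 N, ΣF_y = -106.5 N.
For equilibrium the remaining force must supply (−ΣF_x, −ΣF_y) = (510.9, 106.5) N.
Magnitude = √((510.9)² + (106.5)²) = 521.9 N; direction = atan2(106.5, 510.9) = 11.8°.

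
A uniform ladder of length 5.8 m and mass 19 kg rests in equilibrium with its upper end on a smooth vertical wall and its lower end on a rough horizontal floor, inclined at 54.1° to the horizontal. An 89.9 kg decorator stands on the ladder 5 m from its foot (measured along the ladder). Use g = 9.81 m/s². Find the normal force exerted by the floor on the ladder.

ΣF_y = 0: N_floor = 19×9.81 + 89.9×9.81 = 1068.3 N.

N_floor ≈ 1070 N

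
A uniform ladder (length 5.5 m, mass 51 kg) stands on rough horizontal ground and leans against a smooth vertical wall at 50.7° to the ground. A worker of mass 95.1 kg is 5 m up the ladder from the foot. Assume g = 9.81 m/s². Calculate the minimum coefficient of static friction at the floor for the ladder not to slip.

ΣF_y = 0: N_floor = 51×9.81 + 95.1×9.81 = 1433.2 N.
Torques about the foot: N_wall · 5.5 sin 50.7° = 51×9.81×2.75 cos 50.7° + 95.1×9.81×5 cos 50.7° → N_wall = 898.93 N.
ΣF_x = 0: f_floor = N_wall = 898.93 N.
μ_min = f_floor / N_floor = 898.93 / 1433.2 = 0.6272.

μ_min ≈ 0.627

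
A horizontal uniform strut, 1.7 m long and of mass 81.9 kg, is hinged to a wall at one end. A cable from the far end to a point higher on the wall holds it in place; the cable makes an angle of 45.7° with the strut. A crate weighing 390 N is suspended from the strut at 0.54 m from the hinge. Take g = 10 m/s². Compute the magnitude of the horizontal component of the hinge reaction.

Take torques about the hinge: T sin 45.7° · 1.7 = 81.9×10×0.85 + 390×0.54 = 906.75 N·m.
So T = 906.75 / (0.7157 × 1.7) = 745.27 N.
ΣF_x = 0: H_x = T cos 45.7° = 520.51 N.

H_x ≈ 521 N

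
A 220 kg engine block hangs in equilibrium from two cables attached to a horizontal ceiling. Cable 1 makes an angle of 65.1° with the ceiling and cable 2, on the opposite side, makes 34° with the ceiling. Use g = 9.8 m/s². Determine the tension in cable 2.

Weight W = 220 × 9.8 = 2156 N acts straight down.
Horizontal: T_1 cos 65.1° = T_2 cos 34°  →  T_1 = 1.969 T_2.
Vertical: T_1 sin 65.1° + T_2 sin 34° = 2156.
Substituting the horizontal relation into the vertical equation gives 2.345 T_2 = 2156, so T_2 = 919.3 N.

T_2 ≈ 919 N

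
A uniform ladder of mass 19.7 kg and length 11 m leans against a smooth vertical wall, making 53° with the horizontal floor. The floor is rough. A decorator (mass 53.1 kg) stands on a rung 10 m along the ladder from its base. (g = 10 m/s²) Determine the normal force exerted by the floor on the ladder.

N_floor ≈ 728 N

ΣF_y = 0: N_floor = 19.7×10 + 53.1×10 = 728 N.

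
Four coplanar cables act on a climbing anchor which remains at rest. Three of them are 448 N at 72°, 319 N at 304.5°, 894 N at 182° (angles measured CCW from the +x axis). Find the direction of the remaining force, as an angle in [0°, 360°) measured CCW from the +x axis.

Sum the known components: ΣF_x = -574.3 N, ΣF_y = 132 N.
For equilibrium the remaining force must supply (−ΣF_x, −ΣF_y) = (574.3, -132) N.
Magnitude = √((574.3)² + (-132)²) = 589.3 N; direction = atan2(-132, 574.3) = 347.1°.

θ ≈ 347°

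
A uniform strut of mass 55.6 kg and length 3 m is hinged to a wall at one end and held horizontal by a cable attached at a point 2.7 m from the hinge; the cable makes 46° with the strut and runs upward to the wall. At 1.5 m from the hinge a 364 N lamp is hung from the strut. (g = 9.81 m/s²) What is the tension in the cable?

Take torques about the hinge: T sin 46° · 2.7 = 55.6×9.81×1.5 + 364×1.5 = 1364.2 N·m.
So T = 1364.2 / (0.7193 × 2.7) = 702.37 N.

T ≈ 702 N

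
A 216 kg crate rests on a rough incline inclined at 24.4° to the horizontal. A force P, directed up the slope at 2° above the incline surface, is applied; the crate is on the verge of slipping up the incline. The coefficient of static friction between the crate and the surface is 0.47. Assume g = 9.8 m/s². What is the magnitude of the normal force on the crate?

On the verge of sliding up the incline, friction equals μN and acts down the slope.
Perpendicular: N + P sin 2° = W cos 24.4° = 1928 N.
Along incline: P cos 2° = W sin 24.4° + μN  with W sin 24.4° = 874.5 N.
Solving the pair for P and N: P = 1753 N, N = 1867 N (and f = μN = 877.3 N).

N ≈ 1870 N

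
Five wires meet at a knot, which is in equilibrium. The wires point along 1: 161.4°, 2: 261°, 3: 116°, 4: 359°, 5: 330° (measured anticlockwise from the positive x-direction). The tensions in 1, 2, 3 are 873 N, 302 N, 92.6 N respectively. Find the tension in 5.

T_5 ≈ 97.8 N

Resolve: ΣF_x = 873 cos 161.4° + 302 cos 261° + 92.6 cos 116° + T_4 cos 359° + T_5 cos 330° = 0.
        ΣF_y = 873 sin 161.4° + 302 sin 261° + 92.6 sin 116° + T_4 sin 359° + T_5 sin 330° = 0.
The known terms sum to (-915.2, 63.4) N, so 0.9998 T_4 + 0.8660 T_5 = 915.2 and -0.0175 T_4 − 0.5000 T_5 = -63.4.
Solving simultaneously: T_4 = 830.7 N, T_5 = 97.80 N.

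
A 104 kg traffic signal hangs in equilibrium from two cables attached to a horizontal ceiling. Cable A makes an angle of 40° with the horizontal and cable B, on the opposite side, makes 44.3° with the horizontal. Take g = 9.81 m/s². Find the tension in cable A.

T_A ≈ 734 N

Weight W = 104 × 9.81 = 1020 N acts straight down.
Horizontal: T_A cos 40° = T_B cos 44.3°  →  T_B = 1.07 T_A.
Vertical: T_A sin 40° + T_B sin 44.3° = 1020.
Substituting the horizontal relation into the vertical equation gives 1.39 T_A = 1020, so T_A = 733.8 N.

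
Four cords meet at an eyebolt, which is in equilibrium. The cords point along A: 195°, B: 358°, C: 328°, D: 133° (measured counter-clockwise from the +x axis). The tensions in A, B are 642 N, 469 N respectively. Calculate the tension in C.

T_C ≈ 909 N

Resolve: ΣF_x = 642 cos 195° + 469 cos 358° + T_C cos 328° + T_D cos 133° = 0.
        ΣF_y = 642 sin 195° + 469 sin 358° + T_C sin 328° + T_D sin 133° = 0.
The known terms sum to (-151.4, -182.5) N, so 0.8480 T_C − 0.6820 T_D = 151.4 and -0.5299 T_C + 0.7314 T_D = 182.5.
Solving simultaneously: T_C = 908.8 N, T_D = 908.1 N.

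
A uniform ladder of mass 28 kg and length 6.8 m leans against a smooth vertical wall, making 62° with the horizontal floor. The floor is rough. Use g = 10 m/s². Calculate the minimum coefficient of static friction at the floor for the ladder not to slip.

μ_min ≈ 0.266

ΣF_y = 0: N_floor = 28×10 = 280 N.
Torques about the foot: N_wall · 6.8 sin 62° = 28×10×3.4 cos 62° → N_wall = 74.439 N.
ΣF_x = 0: f_floor = N_wall = 74.439 N.
μ_min = f_floor / N_floor = 74.439 / 280 = 0.2659.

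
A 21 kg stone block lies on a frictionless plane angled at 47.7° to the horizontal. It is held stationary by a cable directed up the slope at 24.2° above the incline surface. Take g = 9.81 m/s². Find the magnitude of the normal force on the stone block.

Take axes along and perpendicular to the incline. Weight components: W sin 47.7° = 152.4 N down-slope, W cos 47.7° = 138.6 N into the surface.
Along incline: T cos 24.2° = W sin 47.7° → T = 167.1 N.
Perpendicular: N = W cos 47.7° − T sin 24.2° = 70.17 N.

N ≈ 70.2 N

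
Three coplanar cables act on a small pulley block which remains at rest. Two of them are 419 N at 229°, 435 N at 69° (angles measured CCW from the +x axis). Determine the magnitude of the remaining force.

Sum the known components: ΣF_x = -119 N, ΣF_y = 89.88 N.
For equilibrium the remaining force must supply (−ΣF_x, −ΣF_y) = (119, -89.88) N.
Magnitude = √((119)² + (-89.88)²) = 149.1 N; direction = atan2(-89.88, 119) = 322.9°.

F ≈ 149 N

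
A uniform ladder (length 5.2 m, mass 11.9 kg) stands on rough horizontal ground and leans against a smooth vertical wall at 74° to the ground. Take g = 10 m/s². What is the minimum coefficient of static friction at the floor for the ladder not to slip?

ΣF_y = 0: N_floor = 11.9×10 = 119 N.
Torques about the foot: N_wall · 5.2 sin 74° = 11.9×10×2.6 cos 74° → N_wall = 17.061 N.
ΣF_x = 0: f_floor = N_wall = 17.061 N.
μ_min = f_floor / N_floor = 17.061 / 119 = 0.1434.

μ_min ≈ 0.143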